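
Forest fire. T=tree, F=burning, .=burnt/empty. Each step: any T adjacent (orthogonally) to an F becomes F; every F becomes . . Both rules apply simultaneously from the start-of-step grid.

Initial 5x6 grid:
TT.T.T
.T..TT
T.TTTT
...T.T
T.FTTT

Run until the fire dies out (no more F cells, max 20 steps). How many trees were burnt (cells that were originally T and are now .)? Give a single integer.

Step 1: +1 fires, +1 burnt (F count now 1)
Step 2: +2 fires, +1 burnt (F count now 2)
Step 3: +2 fires, +2 burnt (F count now 2)
Step 4: +3 fires, +2 burnt (F count now 3)
Step 5: +2 fires, +3 burnt (F count now 2)
Step 6: +1 fires, +2 burnt (F count now 1)
Step 7: +1 fires, +1 burnt (F count now 1)
Step 8: +0 fires, +1 burnt (F count now 0)
Fire out after step 8
Initially T: 18, now '.': 24
Total burnt (originally-T cells now '.'): 12

Answer: 12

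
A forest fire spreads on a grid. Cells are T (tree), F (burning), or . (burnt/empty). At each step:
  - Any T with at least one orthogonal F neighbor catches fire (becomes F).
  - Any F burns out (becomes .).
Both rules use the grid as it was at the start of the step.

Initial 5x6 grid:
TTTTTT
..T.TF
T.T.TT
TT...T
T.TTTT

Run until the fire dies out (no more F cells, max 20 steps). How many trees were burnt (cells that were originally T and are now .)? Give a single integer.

Step 1: +3 fires, +1 burnt (F count now 3)
Step 2: +3 fires, +3 burnt (F count now 3)
Step 3: +2 fires, +3 burnt (F count now 2)
Step 4: +2 fires, +2 burnt (F count now 2)
Step 5: +3 fires, +2 burnt (F count now 3)
Step 6: +3 fires, +3 burnt (F count now 3)
Step 7: +0 fires, +3 burnt (F count now 0)
Fire out after step 7
Initially T: 20, now '.': 26
Total burnt (originally-T cells now '.'): 16

Answer: 16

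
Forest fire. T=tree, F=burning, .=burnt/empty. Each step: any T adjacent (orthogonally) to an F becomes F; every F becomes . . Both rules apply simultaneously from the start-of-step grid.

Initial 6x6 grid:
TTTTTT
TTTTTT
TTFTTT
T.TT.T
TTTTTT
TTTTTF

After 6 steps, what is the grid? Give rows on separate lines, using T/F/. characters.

Step 1: 6 trees catch fire, 2 burn out
  TTTTTT
  TTFTTT
  TF.FTT
  T.FT.T
  TTTTTF
  TTTTF.
Step 2: 10 trees catch fire, 6 burn out
  TTFTTT
  TF.FTT
  F...FT
  T..F.F
  TTFTF.
  TTTF..
Step 3: 9 trees catch fire, 10 burn out
  TF.FTT
  F...FT
  .....F
  F.....
  TF.F..
  TTF...
Step 4: 5 trees catch fire, 9 burn out
  F...FT
  .....F
  ......
  ......
  F.....
  TF....
Step 5: 2 trees catch fire, 5 burn out
  .....F
  ......
  ......
  ......
  ......
  F.....
Step 6: 0 trees catch fire, 2 burn out
  ......
  ......
  ......
  ......
  ......
  ......

......
......
......
......
......
......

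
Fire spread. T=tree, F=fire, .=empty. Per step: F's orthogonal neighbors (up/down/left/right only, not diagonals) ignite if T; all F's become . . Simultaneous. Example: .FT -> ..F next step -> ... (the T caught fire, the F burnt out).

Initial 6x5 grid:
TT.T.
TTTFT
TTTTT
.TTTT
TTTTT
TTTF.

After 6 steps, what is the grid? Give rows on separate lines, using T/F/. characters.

Step 1: 6 trees catch fire, 2 burn out
  TT.F.
  TTF.F
  TTTFT
  .TTTT
  TTTFT
  TTF..
Step 2: 7 trees catch fire, 6 burn out
  TT...
  TF...
  TTF.F
  .TTFT
  TTF.F
  TF...
Step 3: 7 trees catch fire, 7 burn out
  TF...
  F....
  TF...
  .TF.F
  TF...
  F....
Step 4: 4 trees catch fire, 7 burn out
  F....
  .....
  F....
  .F...
  F....
  .....
Step 5: 0 trees catch fire, 4 burn out
  .....
  .....
  .....
  .....
  .....
  .....
Step 6: 0 trees catch fire, 0 burn out
  .....
  .....
  .....
  .....
  .....
  .....

.....
.....
.....
.....
.....
.....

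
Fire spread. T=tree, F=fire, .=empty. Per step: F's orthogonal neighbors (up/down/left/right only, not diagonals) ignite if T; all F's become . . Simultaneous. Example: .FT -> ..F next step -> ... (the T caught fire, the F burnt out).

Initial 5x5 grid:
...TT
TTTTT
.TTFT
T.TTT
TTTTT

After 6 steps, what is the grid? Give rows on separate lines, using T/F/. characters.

Step 1: 4 trees catch fire, 1 burn out
  ...TT
  TTTFT
  .TF.F
  T.TFT
  TTTTT
Step 2: 7 trees catch fire, 4 burn out
  ...FT
  TTF.F
  .F...
  T.F.F
  TTTFT
Step 3: 4 trees catch fire, 7 burn out
  ....F
  TF...
  .....
  T....
  TTF.F
Step 4: 2 trees catch fire, 4 burn out
  .....
  F....
  .....
  T....
  TF...
Step 5: 1 trees catch fire, 2 burn out
  .....
  .....
  .....
  T....
  F....
Step 6: 1 trees catch fire, 1 burn out
  .....
  .....
  .....
  F....
  .....

.....
.....
.....
F....
.....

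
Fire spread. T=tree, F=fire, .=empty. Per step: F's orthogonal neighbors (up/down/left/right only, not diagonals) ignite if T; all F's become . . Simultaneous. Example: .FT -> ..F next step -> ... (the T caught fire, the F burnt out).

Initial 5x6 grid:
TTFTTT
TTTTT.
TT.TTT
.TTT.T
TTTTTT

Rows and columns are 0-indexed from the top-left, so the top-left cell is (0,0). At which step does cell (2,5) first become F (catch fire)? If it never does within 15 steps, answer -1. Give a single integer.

Step 1: cell (2,5)='T' (+3 fires, +1 burnt)
Step 2: cell (2,5)='T' (+4 fires, +3 burnt)
Step 3: cell (2,5)='T' (+5 fires, +4 burnt)
Step 4: cell (2,5)='T' (+4 fires, +5 burnt)
Step 5: cell (2,5)='F' (+4 fires, +4 burnt)
  -> target ignites at step 5
Step 6: cell (2,5)='.' (+4 fires, +4 burnt)
Step 7: cell (2,5)='.' (+1 fires, +4 burnt)
Step 8: cell (2,5)='.' (+0 fires, +1 burnt)
  fire out at step 8

5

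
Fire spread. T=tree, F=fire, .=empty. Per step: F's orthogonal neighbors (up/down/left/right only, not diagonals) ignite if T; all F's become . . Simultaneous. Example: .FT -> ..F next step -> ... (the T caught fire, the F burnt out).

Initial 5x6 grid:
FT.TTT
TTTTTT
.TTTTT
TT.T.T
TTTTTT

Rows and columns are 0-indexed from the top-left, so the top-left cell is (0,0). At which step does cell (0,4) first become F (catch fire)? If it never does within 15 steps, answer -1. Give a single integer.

Step 1: cell (0,4)='T' (+2 fires, +1 burnt)
Step 2: cell (0,4)='T' (+1 fires, +2 burnt)
Step 3: cell (0,4)='T' (+2 fires, +1 burnt)
Step 4: cell (0,4)='T' (+3 fires, +2 burnt)
Step 5: cell (0,4)='T' (+5 fires, +3 burnt)
Step 6: cell (0,4)='F' (+6 fires, +5 burnt)
  -> target ignites at step 6
Step 7: cell (0,4)='.' (+3 fires, +6 burnt)
Step 8: cell (0,4)='.' (+2 fires, +3 burnt)
Step 9: cell (0,4)='.' (+1 fires, +2 burnt)
Step 10: cell (0,4)='.' (+0 fires, +1 burnt)
  fire out at step 10

6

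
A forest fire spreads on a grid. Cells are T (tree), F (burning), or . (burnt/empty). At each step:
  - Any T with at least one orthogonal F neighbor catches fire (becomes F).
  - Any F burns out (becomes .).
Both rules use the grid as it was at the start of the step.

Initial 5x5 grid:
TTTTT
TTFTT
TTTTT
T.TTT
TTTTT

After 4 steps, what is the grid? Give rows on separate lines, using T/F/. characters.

Step 1: 4 trees catch fire, 1 burn out
  TTFTT
  TF.FT
  TTFTT
  T.TTT
  TTTTT
Step 2: 7 trees catch fire, 4 burn out
  TF.FT
  F...F
  TF.FT
  T.FTT
  TTTTT
Step 3: 6 trees catch fire, 7 burn out
  F...F
  .....
  F...F
  T..FT
  TTFTT
Step 4: 4 trees catch fire, 6 burn out
  .....
  .....
  .....
  F...F
  TF.FT

.....
.....
.....
F...F
TF.FT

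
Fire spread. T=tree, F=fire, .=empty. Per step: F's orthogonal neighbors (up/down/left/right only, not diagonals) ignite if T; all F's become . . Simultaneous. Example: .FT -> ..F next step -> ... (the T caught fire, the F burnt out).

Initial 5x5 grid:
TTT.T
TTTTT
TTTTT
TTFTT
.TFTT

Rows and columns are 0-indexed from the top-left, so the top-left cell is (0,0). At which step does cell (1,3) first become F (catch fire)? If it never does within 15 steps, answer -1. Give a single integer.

Step 1: cell (1,3)='T' (+5 fires, +2 burnt)
Step 2: cell (1,3)='T' (+6 fires, +5 burnt)
Step 3: cell (1,3)='F' (+5 fires, +6 burnt)
  -> target ignites at step 3
Step 4: cell (1,3)='.' (+3 fires, +5 burnt)
Step 5: cell (1,3)='.' (+2 fires, +3 burnt)
Step 6: cell (1,3)='.' (+0 fires, +2 burnt)
  fire out at step 6

3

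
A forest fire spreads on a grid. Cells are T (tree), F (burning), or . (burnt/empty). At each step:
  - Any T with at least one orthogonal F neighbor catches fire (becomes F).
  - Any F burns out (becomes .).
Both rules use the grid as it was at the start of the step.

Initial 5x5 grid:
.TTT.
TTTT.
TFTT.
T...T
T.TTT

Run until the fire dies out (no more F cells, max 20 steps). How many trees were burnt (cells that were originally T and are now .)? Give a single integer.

Step 1: +3 fires, +1 burnt (F count now 3)
Step 2: +5 fires, +3 burnt (F count now 5)
Step 3: +3 fires, +5 burnt (F count now 3)
Step 4: +1 fires, +3 burnt (F count now 1)
Step 5: +0 fires, +1 burnt (F count now 0)
Fire out after step 5
Initially T: 16, now '.': 21
Total burnt (originally-T cells now '.'): 12

Answer: 12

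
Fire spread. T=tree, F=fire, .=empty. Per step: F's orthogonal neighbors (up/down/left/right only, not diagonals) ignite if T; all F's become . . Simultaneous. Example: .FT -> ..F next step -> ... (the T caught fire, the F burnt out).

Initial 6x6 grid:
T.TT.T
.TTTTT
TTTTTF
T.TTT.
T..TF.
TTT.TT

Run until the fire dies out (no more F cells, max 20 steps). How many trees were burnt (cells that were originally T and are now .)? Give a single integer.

Answer: 24

Derivation:
Step 1: +5 fires, +2 burnt (F count now 5)
Step 2: +5 fires, +5 burnt (F count now 5)
Step 3: +3 fires, +5 burnt (F count now 3)
Step 4: +3 fires, +3 burnt (F count now 3)
Step 5: +3 fires, +3 burnt (F count now 3)
Step 6: +1 fires, +3 burnt (F count now 1)
Step 7: +1 fires, +1 burnt (F count now 1)
Step 8: +1 fires, +1 burnt (F count now 1)
Step 9: +1 fires, +1 burnt (F count now 1)
Step 10: +1 fires, +1 burnt (F count now 1)
Step 11: +0 fires, +1 burnt (F count now 0)
Fire out after step 11
Initially T: 25, now '.': 35
Total burnt (originally-T cells now '.'): 24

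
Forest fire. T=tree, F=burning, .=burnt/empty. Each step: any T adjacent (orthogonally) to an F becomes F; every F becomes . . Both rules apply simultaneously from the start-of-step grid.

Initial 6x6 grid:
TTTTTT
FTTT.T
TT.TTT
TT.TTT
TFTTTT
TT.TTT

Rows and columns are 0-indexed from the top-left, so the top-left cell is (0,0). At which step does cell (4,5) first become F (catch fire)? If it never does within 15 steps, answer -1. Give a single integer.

Step 1: cell (4,5)='T' (+7 fires, +2 burnt)
Step 2: cell (4,5)='T' (+6 fires, +7 burnt)
Step 3: cell (4,5)='T' (+5 fires, +6 burnt)
Step 4: cell (4,5)='F' (+5 fires, +5 burnt)
  -> target ignites at step 4
Step 5: cell (4,5)='.' (+4 fires, +5 burnt)
Step 6: cell (4,5)='.' (+2 fires, +4 burnt)
Step 7: cell (4,5)='.' (+1 fires, +2 burnt)
Step 8: cell (4,5)='.' (+0 fires, +1 burnt)
  fire out at step 8

4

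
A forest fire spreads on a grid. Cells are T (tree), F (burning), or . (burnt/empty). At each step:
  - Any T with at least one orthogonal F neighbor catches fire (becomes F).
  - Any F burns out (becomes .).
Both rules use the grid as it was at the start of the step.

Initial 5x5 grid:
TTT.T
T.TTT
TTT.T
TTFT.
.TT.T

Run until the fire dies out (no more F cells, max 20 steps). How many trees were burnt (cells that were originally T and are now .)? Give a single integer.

Step 1: +4 fires, +1 burnt (F count now 4)
Step 2: +4 fires, +4 burnt (F count now 4)
Step 3: +3 fires, +4 burnt (F count now 3)
Step 4: +3 fires, +3 burnt (F count now 3)
Step 5: +3 fires, +3 burnt (F count now 3)
Step 6: +0 fires, +3 burnt (F count now 0)
Fire out after step 6
Initially T: 18, now '.': 24
Total burnt (originally-T cells now '.'): 17

Answer: 17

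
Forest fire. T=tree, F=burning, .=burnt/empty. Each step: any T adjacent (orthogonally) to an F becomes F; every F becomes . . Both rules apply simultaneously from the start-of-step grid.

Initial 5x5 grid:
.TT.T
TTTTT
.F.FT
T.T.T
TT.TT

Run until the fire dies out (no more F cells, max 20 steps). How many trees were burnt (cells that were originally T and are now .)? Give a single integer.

Answer: 12

Derivation:
Step 1: +3 fires, +2 burnt (F count now 3)
Step 2: +5 fires, +3 burnt (F count now 5)
Step 3: +3 fires, +5 burnt (F count now 3)
Step 4: +1 fires, +3 burnt (F count now 1)
Step 5: +0 fires, +1 burnt (F count now 0)
Fire out after step 5
Initially T: 16, now '.': 21
Total burnt (originally-T cells now '.'): 12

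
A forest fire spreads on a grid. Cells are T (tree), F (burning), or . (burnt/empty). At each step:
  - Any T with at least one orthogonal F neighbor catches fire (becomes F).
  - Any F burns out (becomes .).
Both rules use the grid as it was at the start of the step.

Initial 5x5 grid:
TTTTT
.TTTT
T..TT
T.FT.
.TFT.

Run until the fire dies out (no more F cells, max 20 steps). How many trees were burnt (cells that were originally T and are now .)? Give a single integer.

Step 1: +3 fires, +2 burnt (F count now 3)
Step 2: +1 fires, +3 burnt (F count now 1)
Step 3: +2 fires, +1 burnt (F count now 2)
Step 4: +3 fires, +2 burnt (F count now 3)
Step 5: +3 fires, +3 burnt (F count now 3)
Step 6: +1 fires, +3 burnt (F count now 1)
Step 7: +1 fires, +1 burnt (F count now 1)
Step 8: +0 fires, +1 burnt (F count now 0)
Fire out after step 8
Initially T: 16, now '.': 23
Total burnt (originally-T cells now '.'): 14

Answer: 14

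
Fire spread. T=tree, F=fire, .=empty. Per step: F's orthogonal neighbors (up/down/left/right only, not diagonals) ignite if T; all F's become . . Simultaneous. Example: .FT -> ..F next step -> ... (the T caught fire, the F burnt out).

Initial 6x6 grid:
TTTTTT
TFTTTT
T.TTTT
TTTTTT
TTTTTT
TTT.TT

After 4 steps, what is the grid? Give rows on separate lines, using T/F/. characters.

Step 1: 3 trees catch fire, 1 burn out
  TFTTTT
  F.FTTT
  T.TTTT
  TTTTTT
  TTTTTT
  TTT.TT
Step 2: 5 trees catch fire, 3 burn out
  F.FTTT
  ...FTT
  F.FTTT
  TTTTTT
  TTTTTT
  TTT.TT
Step 3: 5 trees catch fire, 5 burn out
  ...FTT
  ....FT
  ...FTT
  FTFTTT
  TTTTTT
  TTT.TT
Step 4: 7 trees catch fire, 5 burn out
  ....FT
  .....F
  ....FT
  .F.FTT
  FTFTTT
  TTT.TT

....FT
.....F
....FT
.F.FTT
FTFTTT
TTT.TT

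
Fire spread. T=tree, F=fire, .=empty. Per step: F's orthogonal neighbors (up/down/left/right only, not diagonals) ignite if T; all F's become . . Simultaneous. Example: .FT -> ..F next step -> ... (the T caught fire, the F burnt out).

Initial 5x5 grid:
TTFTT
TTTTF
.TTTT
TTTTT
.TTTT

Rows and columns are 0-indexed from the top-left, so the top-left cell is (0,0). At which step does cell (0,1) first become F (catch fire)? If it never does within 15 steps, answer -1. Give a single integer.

Step 1: cell (0,1)='F' (+6 fires, +2 burnt)
  -> target ignites at step 1
Step 2: cell (0,1)='.' (+5 fires, +6 burnt)
Step 3: cell (0,1)='.' (+5 fires, +5 burnt)
Step 4: cell (0,1)='.' (+3 fires, +5 burnt)
Step 5: cell (0,1)='.' (+2 fires, +3 burnt)
Step 6: cell (0,1)='.' (+0 fires, +2 burnt)
  fire out at step 6

1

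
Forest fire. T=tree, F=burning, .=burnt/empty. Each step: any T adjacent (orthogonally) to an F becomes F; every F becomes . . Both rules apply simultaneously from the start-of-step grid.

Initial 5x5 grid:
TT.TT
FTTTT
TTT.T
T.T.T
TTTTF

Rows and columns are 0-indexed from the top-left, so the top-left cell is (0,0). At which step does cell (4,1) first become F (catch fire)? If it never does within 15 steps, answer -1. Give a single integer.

Step 1: cell (4,1)='T' (+5 fires, +2 burnt)
Step 2: cell (4,1)='T' (+6 fires, +5 burnt)
Step 3: cell (4,1)='F' (+6 fires, +6 burnt)
  -> target ignites at step 3
Step 4: cell (4,1)='.' (+2 fires, +6 burnt)
Step 5: cell (4,1)='.' (+0 fires, +2 burnt)
  fire out at step 5

3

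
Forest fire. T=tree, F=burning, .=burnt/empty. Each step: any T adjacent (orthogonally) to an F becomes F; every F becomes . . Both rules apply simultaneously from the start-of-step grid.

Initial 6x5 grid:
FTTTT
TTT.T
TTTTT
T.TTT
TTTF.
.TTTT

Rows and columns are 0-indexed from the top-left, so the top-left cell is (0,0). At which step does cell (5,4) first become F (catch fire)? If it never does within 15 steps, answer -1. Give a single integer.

Step 1: cell (5,4)='T' (+5 fires, +2 burnt)
Step 2: cell (5,4)='F' (+9 fires, +5 burnt)
  -> target ignites at step 2
Step 3: cell (5,4)='.' (+8 fires, +9 burnt)
Step 4: cell (5,4)='.' (+2 fires, +8 burnt)
Step 5: cell (5,4)='.' (+0 fires, +2 burnt)
  fire out at step 5

2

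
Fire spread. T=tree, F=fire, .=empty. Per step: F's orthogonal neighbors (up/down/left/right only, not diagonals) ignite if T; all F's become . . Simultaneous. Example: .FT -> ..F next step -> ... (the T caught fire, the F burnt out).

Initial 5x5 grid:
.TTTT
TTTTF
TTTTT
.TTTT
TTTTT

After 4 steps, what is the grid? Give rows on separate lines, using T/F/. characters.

Step 1: 3 trees catch fire, 1 burn out
  .TTTF
  TTTF.
  TTTTF
  .TTTT
  TTTTT
Step 2: 4 trees catch fire, 3 burn out
  .TTF.
  TTF..
  TTTF.
  .TTTF
  TTTTT
Step 3: 5 trees catch fire, 4 burn out
  .TF..
  TF...
  TTF..
  .TTF.
  TTTTF
Step 4: 5 trees catch fire, 5 burn out
  .F...
  F....
  TF...
  .TF..
  TTTF.

.F...
F....
TF...
.TF..
TTTF.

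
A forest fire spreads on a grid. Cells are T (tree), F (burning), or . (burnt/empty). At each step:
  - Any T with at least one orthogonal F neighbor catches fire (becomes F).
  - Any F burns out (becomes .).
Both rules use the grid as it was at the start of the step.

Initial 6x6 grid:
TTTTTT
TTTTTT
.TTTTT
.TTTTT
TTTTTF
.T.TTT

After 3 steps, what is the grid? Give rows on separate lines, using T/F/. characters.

Step 1: 3 trees catch fire, 1 burn out
  TTTTTT
  TTTTTT
  .TTTTT
  .TTTTF
  TTTTF.
  .T.TTF
Step 2: 4 trees catch fire, 3 burn out
  TTTTTT
  TTTTTT
  .TTTTF
  .TTTF.
  TTTF..
  .T.TF.
Step 3: 5 trees catch fire, 4 burn out
  TTTTTT
  TTTTTF
  .TTTF.
  .TTF..
  TTF...
  .T.F..

TTTTTT
TTTTTF
.TTTF.
.TTF..
TTF...
.T.F..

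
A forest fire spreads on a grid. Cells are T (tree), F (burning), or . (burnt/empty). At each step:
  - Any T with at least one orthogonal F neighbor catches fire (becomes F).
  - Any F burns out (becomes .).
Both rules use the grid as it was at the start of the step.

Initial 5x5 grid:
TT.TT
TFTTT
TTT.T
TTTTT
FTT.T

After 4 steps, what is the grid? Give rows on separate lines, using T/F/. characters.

Step 1: 6 trees catch fire, 2 burn out
  TF.TT
  F.FTT
  TFT.T
  FTTTT
  .FT.T
Step 2: 6 trees catch fire, 6 burn out
  F..TT
  ...FT
  F.F.T
  .FTTT
  ..F.T
Step 3: 3 trees catch fire, 6 burn out
  ...FT
  ....F
  ....T
  ..FTT
  ....T
Step 4: 3 trees catch fire, 3 burn out
  ....F
  .....
  ....F
  ...FT
  ....T

....F
.....
....F
...FT
....T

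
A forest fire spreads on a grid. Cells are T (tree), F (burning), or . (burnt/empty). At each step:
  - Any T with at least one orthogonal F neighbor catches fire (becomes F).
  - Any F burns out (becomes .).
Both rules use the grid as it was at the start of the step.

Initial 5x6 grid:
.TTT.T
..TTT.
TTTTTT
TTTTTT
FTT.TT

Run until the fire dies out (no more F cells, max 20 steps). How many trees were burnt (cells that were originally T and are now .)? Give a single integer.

Step 1: +2 fires, +1 burnt (F count now 2)
Step 2: +3 fires, +2 burnt (F count now 3)
Step 3: +2 fires, +3 burnt (F count now 2)
Step 4: +2 fires, +2 burnt (F count now 2)
Step 5: +3 fires, +2 burnt (F count now 3)
Step 6: +5 fires, +3 burnt (F count now 5)
Step 7: +5 fires, +5 burnt (F count now 5)
Step 8: +0 fires, +5 burnt (F count now 0)
Fire out after step 8
Initially T: 23, now '.': 29
Total burnt (originally-T cells now '.'): 22

Answer: 22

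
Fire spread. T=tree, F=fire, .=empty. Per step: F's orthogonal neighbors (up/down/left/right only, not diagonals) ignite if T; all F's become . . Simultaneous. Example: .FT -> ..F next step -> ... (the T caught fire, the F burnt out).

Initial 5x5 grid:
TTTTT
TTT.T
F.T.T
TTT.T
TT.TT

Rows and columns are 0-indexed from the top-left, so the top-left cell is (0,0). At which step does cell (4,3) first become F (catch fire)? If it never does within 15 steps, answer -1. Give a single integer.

Step 1: cell (4,3)='T' (+2 fires, +1 burnt)
Step 2: cell (4,3)='T' (+4 fires, +2 burnt)
Step 3: cell (4,3)='T' (+4 fires, +4 burnt)
Step 4: cell (4,3)='T' (+2 fires, +4 burnt)
Step 5: cell (4,3)='T' (+1 fires, +2 burnt)
Step 6: cell (4,3)='T' (+1 fires, +1 burnt)
Step 7: cell (4,3)='T' (+1 fires, +1 burnt)
Step 8: cell (4,3)='T' (+1 fires, +1 burnt)
Step 9: cell (4,3)='T' (+1 fires, +1 burnt)
Step 10: cell (4,3)='T' (+1 fires, +1 burnt)
Step 11: cell (4,3)='F' (+1 fires, +1 burnt)
  -> target ignites at step 11
Step 12: cell (4,3)='.' (+0 fires, +1 burnt)
  fire out at step 12

11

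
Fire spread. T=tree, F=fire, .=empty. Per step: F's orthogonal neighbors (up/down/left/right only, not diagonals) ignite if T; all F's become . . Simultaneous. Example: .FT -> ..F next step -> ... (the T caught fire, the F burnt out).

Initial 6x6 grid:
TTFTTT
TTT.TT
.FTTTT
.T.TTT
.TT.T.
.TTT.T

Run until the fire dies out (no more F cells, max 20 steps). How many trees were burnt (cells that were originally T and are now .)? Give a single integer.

Step 1: +6 fires, +2 burnt (F count now 6)
Step 2: +5 fires, +6 burnt (F count now 5)
Step 3: +6 fires, +5 burnt (F count now 6)
Step 4: +4 fires, +6 burnt (F count now 4)
Step 5: +3 fires, +4 burnt (F count now 3)
Step 6: +0 fires, +3 burnt (F count now 0)
Fire out after step 6
Initially T: 25, now '.': 35
Total burnt (originally-T cells now '.'): 24

Answer: 24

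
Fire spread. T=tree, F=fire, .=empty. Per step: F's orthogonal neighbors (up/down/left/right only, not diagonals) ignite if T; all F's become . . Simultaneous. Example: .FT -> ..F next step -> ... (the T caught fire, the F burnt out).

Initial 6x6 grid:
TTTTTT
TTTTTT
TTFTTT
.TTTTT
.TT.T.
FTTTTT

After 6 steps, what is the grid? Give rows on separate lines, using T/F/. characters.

Step 1: 5 trees catch fire, 2 burn out
  TTTTTT
  TTFTTT
  TF.FTT
  .TFTTT
  .TT.T.
  .FTTTT
Step 2: 10 trees catch fire, 5 burn out
  TTFTTT
  TF.FTT
  F...FT
  .F.FTT
  .FF.T.
  ..FTTT
Step 3: 7 trees catch fire, 10 burn out
  TF.FTT
  F...FT
  .....F
  ....FT
  ....T.
  ...FTT
Step 4: 6 trees catch fire, 7 burn out
  F...FT
  .....F
  ......
  .....F
  ....F.
  ....FT
Step 5: 2 trees catch fire, 6 burn out
  .....F
  ......
  ......
  ......
  ......
  .....F
Step 6: 0 trees catch fire, 2 burn out
  ......
  ......
  ......
  ......
  ......
  ......

......
......
......
......
......
......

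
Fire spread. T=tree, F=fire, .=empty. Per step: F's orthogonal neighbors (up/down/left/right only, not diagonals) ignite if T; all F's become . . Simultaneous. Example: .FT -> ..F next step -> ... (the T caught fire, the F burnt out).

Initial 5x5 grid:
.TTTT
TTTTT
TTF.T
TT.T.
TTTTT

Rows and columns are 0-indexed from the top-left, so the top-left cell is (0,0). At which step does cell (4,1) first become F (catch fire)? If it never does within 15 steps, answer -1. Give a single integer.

Step 1: cell (4,1)='T' (+2 fires, +1 burnt)
Step 2: cell (4,1)='T' (+5 fires, +2 burnt)
Step 3: cell (4,1)='F' (+6 fires, +5 burnt)
  -> target ignites at step 3
Step 4: cell (4,1)='.' (+4 fires, +6 burnt)
Step 5: cell (4,1)='.' (+1 fires, +4 burnt)
Step 6: cell (4,1)='.' (+2 fires, +1 burnt)
Step 7: cell (4,1)='.' (+0 fires, +2 burnt)
  fire out at step 7

3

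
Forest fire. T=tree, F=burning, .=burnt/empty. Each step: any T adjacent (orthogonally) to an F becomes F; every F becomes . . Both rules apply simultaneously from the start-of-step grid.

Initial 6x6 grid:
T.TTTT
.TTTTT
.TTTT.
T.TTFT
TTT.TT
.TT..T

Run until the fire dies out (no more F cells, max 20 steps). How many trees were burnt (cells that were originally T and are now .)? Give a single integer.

Answer: 25

Derivation:
Step 1: +4 fires, +1 burnt (F count now 4)
Step 2: +4 fires, +4 burnt (F count now 4)
Step 3: +6 fires, +4 burnt (F count now 6)
Step 4: +6 fires, +6 burnt (F count now 6)
Step 5: +4 fires, +6 burnt (F count now 4)
Step 6: +1 fires, +4 burnt (F count now 1)
Step 7: +0 fires, +1 burnt (F count now 0)
Fire out after step 7
Initially T: 26, now '.': 35
Total burnt (originally-T cells now '.'): 25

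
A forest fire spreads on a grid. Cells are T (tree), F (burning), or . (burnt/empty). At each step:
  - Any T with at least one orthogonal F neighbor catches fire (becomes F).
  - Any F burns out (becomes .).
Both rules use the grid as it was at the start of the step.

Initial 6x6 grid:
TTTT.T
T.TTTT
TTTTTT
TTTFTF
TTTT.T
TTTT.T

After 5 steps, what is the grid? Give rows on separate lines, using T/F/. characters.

Step 1: 6 trees catch fire, 2 burn out
  TTTT.T
  T.TTTT
  TTTFTF
  TTF.F.
  TTTF.F
  TTTT.T
Step 2: 8 trees catch fire, 6 burn out
  TTTT.T
  T.TFTF
  TTF.F.
  TF....
  TTF...
  TTTF.F
Step 3: 8 trees catch fire, 8 burn out
  TTTF.F
  T.F.F.
  TF....
  F.....
  TF....
  TTF...
Step 4: 4 trees catch fire, 8 burn out
  TTF...
  T.....
  F.....
  ......
  F.....
  TF....
Step 5: 3 trees catch fire, 4 burn out
  TF....
  F.....
  ......
  ......
  ......
  F.....

TF....
F.....
......
......
......
F.....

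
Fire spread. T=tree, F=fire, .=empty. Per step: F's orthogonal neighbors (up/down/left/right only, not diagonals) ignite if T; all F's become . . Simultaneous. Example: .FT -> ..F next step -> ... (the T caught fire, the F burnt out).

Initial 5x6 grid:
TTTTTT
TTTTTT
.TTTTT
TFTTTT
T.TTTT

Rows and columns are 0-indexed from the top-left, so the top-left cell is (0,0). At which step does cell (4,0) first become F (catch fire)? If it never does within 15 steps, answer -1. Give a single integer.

Step 1: cell (4,0)='T' (+3 fires, +1 burnt)
Step 2: cell (4,0)='F' (+5 fires, +3 burnt)
  -> target ignites at step 2
Step 3: cell (4,0)='.' (+6 fires, +5 burnt)
Step 4: cell (4,0)='.' (+6 fires, +6 burnt)
Step 5: cell (4,0)='.' (+4 fires, +6 burnt)
Step 6: cell (4,0)='.' (+2 fires, +4 burnt)
Step 7: cell (4,0)='.' (+1 fires, +2 burnt)
Step 8: cell (4,0)='.' (+0 fires, +1 burnt)
  fire out at step 8

2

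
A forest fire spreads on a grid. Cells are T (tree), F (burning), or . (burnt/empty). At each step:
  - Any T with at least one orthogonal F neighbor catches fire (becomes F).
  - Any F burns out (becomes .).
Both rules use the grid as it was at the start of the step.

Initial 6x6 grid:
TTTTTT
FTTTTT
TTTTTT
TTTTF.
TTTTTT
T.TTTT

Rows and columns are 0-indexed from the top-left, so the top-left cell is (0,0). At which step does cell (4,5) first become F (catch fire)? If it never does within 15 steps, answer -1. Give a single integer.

Step 1: cell (4,5)='T' (+6 fires, +2 burnt)
Step 2: cell (4,5)='F' (+11 fires, +6 burnt)
  -> target ignites at step 2
Step 3: cell (4,5)='.' (+10 fires, +11 burnt)
Step 4: cell (4,5)='.' (+5 fires, +10 burnt)
Step 5: cell (4,5)='.' (+0 fires, +5 burnt)
  fire out at step 5

2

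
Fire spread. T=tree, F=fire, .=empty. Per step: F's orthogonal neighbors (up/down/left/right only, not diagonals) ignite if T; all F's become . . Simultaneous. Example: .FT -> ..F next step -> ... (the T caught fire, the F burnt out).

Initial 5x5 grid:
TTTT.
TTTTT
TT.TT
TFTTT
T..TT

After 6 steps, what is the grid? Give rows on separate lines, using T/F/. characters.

Step 1: 3 trees catch fire, 1 burn out
  TTTT.
  TTTTT
  TF.TT
  F.FTT
  T..TT
Step 2: 4 trees catch fire, 3 burn out
  TTTT.
  TFTTT
  F..TT
  ...FT
  F..TT
Step 3: 6 trees catch fire, 4 burn out
  TFTT.
  F.FTT
  ...FT
  ....F
  ...FT
Step 4: 5 trees catch fire, 6 burn out
  F.FT.
  ...FT
  ....F
  .....
  ....F
Step 5: 2 trees catch fire, 5 burn out
  ...F.
  ....F
  .....
  .....
  .....
Step 6: 0 trees catch fire, 2 burn out
  .....
  .....
  .....
  .....
  .....

.....
.....
.....
.....
.....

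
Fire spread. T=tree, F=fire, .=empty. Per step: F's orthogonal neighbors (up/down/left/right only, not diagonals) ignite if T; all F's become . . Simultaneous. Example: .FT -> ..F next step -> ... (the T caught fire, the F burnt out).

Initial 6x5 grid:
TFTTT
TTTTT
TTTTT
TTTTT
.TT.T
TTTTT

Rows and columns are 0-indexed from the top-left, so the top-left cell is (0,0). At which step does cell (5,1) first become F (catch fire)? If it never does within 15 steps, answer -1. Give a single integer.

Step 1: cell (5,1)='T' (+3 fires, +1 burnt)
Step 2: cell (5,1)='T' (+4 fires, +3 burnt)
Step 3: cell (5,1)='T' (+5 fires, +4 burnt)
Step 4: cell (5,1)='T' (+5 fires, +5 burnt)
Step 5: cell (5,1)='F' (+4 fires, +5 burnt)
  -> target ignites at step 5
Step 6: cell (5,1)='.' (+3 fires, +4 burnt)
Step 7: cell (5,1)='.' (+2 fires, +3 burnt)
Step 8: cell (5,1)='.' (+1 fires, +2 burnt)
Step 9: cell (5,1)='.' (+0 fires, +1 burnt)
  fire out at step 9

5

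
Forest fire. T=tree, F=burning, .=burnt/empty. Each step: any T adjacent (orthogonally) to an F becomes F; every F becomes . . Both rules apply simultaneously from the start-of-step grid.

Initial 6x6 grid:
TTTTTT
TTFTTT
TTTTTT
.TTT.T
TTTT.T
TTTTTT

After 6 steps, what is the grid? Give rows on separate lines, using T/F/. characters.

Step 1: 4 trees catch fire, 1 burn out
  TTFTTT
  TF.FTT
  TTFTTT
  .TTT.T
  TTTT.T
  TTTTTT
Step 2: 7 trees catch fire, 4 burn out
  TF.FTT
  F...FT
  TF.FTT
  .TFT.T
  TTTT.T
  TTTTTT
Step 3: 8 trees catch fire, 7 burn out
  F...FT
  .....F
  F...FT
  .F.F.T
  TTFT.T
  TTTTTT
Step 4: 5 trees catch fire, 8 burn out
  .....F
  ......
  .....F
  .....T
  TF.F.T
  TTFTTT
Step 5: 4 trees catch fire, 5 burn out
  ......
  ......
  ......
  .....F
  F....T
  TF.FTT
Step 6: 3 trees catch fire, 4 burn out
  ......
  ......
  ......
  ......
  .....F
  F...FT

......
......
......
......
.....F
F...FT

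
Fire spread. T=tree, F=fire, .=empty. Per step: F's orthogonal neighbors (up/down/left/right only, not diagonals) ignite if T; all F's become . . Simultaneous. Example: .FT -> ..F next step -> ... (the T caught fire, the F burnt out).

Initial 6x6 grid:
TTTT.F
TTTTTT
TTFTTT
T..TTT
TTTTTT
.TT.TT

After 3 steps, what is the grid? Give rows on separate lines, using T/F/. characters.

Step 1: 4 trees catch fire, 2 burn out
  TTTT..
  TTFTTF
  TF.FTT
  T..TTT
  TTTTTT
  .TT.TT
Step 2: 8 trees catch fire, 4 burn out
  TTFT..
  TF.FF.
  F...FF
  T..FTT
  TTTTTT
  .TT.TT
Step 3: 7 trees catch fire, 8 burn out
  TF.F..
  F.....
  ......
  F...FF
  TTTFTT
  .TT.TT

TF.F..
F.....
......
F...FF
TTTFTT
.TT.TT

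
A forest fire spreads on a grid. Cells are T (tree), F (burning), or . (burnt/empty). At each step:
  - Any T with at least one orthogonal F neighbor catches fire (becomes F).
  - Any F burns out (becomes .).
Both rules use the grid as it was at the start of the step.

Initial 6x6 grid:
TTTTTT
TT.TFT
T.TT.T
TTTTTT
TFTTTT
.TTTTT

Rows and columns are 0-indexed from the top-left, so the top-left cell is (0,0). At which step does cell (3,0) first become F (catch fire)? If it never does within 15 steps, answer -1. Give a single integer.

Step 1: cell (3,0)='T' (+7 fires, +2 burnt)
Step 2: cell (3,0)='F' (+8 fires, +7 burnt)
  -> target ignites at step 2
Step 3: cell (3,0)='.' (+7 fires, +8 burnt)
Step 4: cell (3,0)='.' (+5 fires, +7 burnt)
Step 5: cell (3,0)='.' (+3 fires, +5 burnt)
Step 6: cell (3,0)='.' (+0 fires, +3 burnt)
  fire out at step 6

2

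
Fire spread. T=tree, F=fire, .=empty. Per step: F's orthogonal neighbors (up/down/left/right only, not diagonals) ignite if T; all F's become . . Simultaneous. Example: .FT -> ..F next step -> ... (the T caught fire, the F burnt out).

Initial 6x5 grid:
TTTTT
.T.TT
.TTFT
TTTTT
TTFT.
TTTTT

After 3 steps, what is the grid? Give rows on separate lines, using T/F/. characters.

Step 1: 8 trees catch fire, 2 burn out
  TTTTT
  .T.FT
  .TF.F
  TTFFT
  TF.F.
  TTFTT
Step 2: 8 trees catch fire, 8 burn out
  TTTFT
  .T..F
  .F...
  TF..F
  F....
  TF.FT
Step 3: 6 trees catch fire, 8 burn out
  TTF.F
  .F...
  .....
  F....
  .....
  F...F

TTF.F
.F...
.....
F....
.....
F...F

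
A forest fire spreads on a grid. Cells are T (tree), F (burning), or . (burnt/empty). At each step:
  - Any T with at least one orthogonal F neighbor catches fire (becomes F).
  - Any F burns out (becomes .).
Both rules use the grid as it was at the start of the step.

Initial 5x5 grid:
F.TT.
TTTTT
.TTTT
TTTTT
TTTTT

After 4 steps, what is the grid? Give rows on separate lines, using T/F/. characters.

Step 1: 1 trees catch fire, 1 burn out
  ..TT.
  FTTTT
  .TTTT
  TTTTT
  TTTTT
Step 2: 1 trees catch fire, 1 burn out
  ..TT.
  .FTTT
  .TTTT
  TTTTT
  TTTTT
Step 3: 2 trees catch fire, 1 burn out
  ..TT.
  ..FTT
  .FTTT
  TTTTT
  TTTTT
Step 4: 4 trees catch fire, 2 burn out
  ..FT.
  ...FT
  ..FTT
  TFTTT
  TTTTT

..FT.
...FT
..FTT
TFTTT
TTTTT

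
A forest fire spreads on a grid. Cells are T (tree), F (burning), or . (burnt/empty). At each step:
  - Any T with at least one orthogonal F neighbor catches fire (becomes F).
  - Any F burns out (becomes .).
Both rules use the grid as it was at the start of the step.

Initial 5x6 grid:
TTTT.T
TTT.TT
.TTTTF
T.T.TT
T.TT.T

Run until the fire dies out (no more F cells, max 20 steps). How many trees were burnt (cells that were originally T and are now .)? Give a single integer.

Step 1: +3 fires, +1 burnt (F count now 3)
Step 2: +5 fires, +3 burnt (F count now 5)
Step 3: +1 fires, +5 burnt (F count now 1)
Step 4: +3 fires, +1 burnt (F count now 3)
Step 5: +3 fires, +3 burnt (F count now 3)
Step 6: +4 fires, +3 burnt (F count now 4)
Step 7: +1 fires, +4 burnt (F count now 1)
Step 8: +0 fires, +1 burnt (F count now 0)
Fire out after step 8
Initially T: 22, now '.': 28
Total burnt (originally-T cells now '.'): 20

Answer: 20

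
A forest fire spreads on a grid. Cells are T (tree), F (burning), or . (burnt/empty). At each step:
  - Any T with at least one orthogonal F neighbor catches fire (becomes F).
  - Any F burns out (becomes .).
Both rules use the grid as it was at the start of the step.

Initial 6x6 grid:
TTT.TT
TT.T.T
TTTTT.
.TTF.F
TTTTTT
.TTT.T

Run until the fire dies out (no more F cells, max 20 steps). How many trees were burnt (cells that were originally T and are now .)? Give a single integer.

Answer: 23

Derivation:
Step 1: +4 fires, +2 burnt (F count now 4)
Step 2: +8 fires, +4 burnt (F count now 8)
Step 3: +3 fires, +8 burnt (F count now 3)
Step 4: +4 fires, +3 burnt (F count now 4)
Step 5: +2 fires, +4 burnt (F count now 2)
Step 6: +2 fires, +2 burnt (F count now 2)
Step 7: +0 fires, +2 burnt (F count now 0)
Fire out after step 7
Initially T: 26, now '.': 33
Total burnt (originally-T cells now '.'): 23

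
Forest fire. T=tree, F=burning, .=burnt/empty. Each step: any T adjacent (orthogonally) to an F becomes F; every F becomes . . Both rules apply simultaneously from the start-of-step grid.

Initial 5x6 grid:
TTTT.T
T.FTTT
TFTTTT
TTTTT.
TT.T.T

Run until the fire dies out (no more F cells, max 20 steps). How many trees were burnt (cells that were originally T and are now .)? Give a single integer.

Step 1: +5 fires, +2 burnt (F count now 5)
Step 2: +8 fires, +5 burnt (F count now 8)
Step 3: +5 fires, +8 burnt (F count now 5)
Step 4: +4 fires, +5 burnt (F count now 4)
Step 5: +0 fires, +4 burnt (F count now 0)
Fire out after step 5
Initially T: 23, now '.': 29
Total burnt (originally-T cells now '.'): 22

Answer: 22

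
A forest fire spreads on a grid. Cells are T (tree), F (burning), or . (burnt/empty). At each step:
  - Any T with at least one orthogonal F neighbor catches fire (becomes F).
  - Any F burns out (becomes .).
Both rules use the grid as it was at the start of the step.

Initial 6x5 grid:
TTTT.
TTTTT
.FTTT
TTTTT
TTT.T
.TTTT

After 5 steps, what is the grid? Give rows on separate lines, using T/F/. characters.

Step 1: 3 trees catch fire, 1 burn out
  TTTT.
  TFTTT
  ..FTT
  TFTTT
  TTT.T
  .TTTT
Step 2: 7 trees catch fire, 3 burn out
  TFTT.
  F.FTT
  ...FT
  F.FTT
  TFT.T
  .TTTT
Step 3: 8 trees catch fire, 7 burn out
  F.FT.
  ...FT
  ....F
  ...FT
  F.F.T
  .FTTT
Step 4: 4 trees catch fire, 8 burn out
  ...F.
  ....F
  .....
  ....F
  ....T
  ..FTT
Step 5: 2 trees catch fire, 4 burn out
  .....
  .....
  .....
  .....
  ....F
  ...FT

.....
.....
.....
.....
....F
...FT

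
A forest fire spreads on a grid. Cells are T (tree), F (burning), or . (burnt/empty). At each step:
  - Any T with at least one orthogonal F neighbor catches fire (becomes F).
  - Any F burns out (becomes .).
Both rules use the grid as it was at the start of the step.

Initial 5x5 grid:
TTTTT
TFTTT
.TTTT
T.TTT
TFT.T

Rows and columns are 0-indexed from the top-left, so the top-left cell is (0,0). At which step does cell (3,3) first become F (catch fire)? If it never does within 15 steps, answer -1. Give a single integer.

Step 1: cell (3,3)='T' (+6 fires, +2 burnt)
Step 2: cell (3,3)='T' (+6 fires, +6 burnt)
Step 3: cell (3,3)='F' (+4 fires, +6 burnt)
  -> target ignites at step 3
Step 4: cell (3,3)='.' (+3 fires, +4 burnt)
Step 5: cell (3,3)='.' (+1 fires, +3 burnt)
Step 6: cell (3,3)='.' (+0 fires, +1 burnt)
  fire out at step 6

3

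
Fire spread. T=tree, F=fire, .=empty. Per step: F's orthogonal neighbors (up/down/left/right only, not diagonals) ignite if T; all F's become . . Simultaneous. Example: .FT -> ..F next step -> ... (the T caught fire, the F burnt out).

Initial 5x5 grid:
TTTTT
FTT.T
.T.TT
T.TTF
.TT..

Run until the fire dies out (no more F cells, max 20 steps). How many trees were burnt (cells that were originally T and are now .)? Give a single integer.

Answer: 15

Derivation:
Step 1: +4 fires, +2 burnt (F count now 4)
Step 2: +6 fires, +4 burnt (F count now 6)
Step 3: +3 fires, +6 burnt (F count now 3)
Step 4: +2 fires, +3 burnt (F count now 2)
Step 5: +0 fires, +2 burnt (F count now 0)
Fire out after step 5
Initially T: 16, now '.': 24
Total burnt (originally-T cells now '.'): 15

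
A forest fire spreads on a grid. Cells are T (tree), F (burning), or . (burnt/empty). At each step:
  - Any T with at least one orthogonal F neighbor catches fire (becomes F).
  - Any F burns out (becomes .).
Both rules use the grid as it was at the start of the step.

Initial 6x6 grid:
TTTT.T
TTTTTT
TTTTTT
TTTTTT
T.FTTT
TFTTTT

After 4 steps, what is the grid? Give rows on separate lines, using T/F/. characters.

Step 1: 4 trees catch fire, 2 burn out
  TTTT.T
  TTTTTT
  TTTTTT
  TTFTTT
  T..FTT
  F.FTTT
Step 2: 6 trees catch fire, 4 burn out
  TTTT.T
  TTTTTT
  TTFTTT
  TF.FTT
  F...FT
  ...FTT
Step 3: 7 trees catch fire, 6 burn out
  TTTT.T
  TTFTTT
  TF.FTT
  F...FT
  .....F
  ....FT
Step 4: 7 trees catch fire, 7 burn out
  TTFT.T
  TF.FTT
  F...FT
  .....F
  ......
  .....F

TTFT.T
TF.FTT
F...FT
.....F
......
.....F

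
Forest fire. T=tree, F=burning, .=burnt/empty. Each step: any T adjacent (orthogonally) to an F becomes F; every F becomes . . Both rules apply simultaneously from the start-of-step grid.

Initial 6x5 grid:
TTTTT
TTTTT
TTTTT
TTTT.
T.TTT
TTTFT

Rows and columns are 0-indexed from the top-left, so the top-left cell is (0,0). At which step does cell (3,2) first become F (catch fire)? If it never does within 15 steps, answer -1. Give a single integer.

Step 1: cell (3,2)='T' (+3 fires, +1 burnt)
Step 2: cell (3,2)='T' (+4 fires, +3 burnt)
Step 3: cell (3,2)='F' (+3 fires, +4 burnt)
  -> target ignites at step 3
Step 4: cell (3,2)='.' (+5 fires, +3 burnt)
Step 5: cell (3,2)='.' (+5 fires, +5 burnt)
Step 6: cell (3,2)='.' (+4 fires, +5 burnt)
Step 7: cell (3,2)='.' (+2 fires, +4 burnt)
Step 8: cell (3,2)='.' (+1 fires, +2 burnt)
Step 9: cell (3,2)='.' (+0 fires, +1 burnt)
  fire out at step 9

3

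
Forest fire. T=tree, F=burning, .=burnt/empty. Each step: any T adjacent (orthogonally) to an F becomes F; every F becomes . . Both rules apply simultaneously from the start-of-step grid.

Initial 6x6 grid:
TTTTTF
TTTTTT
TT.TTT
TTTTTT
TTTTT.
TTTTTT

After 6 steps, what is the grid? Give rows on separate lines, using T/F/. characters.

Step 1: 2 trees catch fire, 1 burn out
  TTTTF.
  TTTTTF
  TT.TTT
  TTTTTT
  TTTTT.
  TTTTTT
Step 2: 3 trees catch fire, 2 burn out
  TTTF..
  TTTTF.
  TT.TTF
  TTTTTT
  TTTTT.
  TTTTTT
Step 3: 4 trees catch fire, 3 burn out
  TTF...
  TTTF..
  TT.TF.
  TTTTTF
  TTTTT.
  TTTTTT
Step 4: 4 trees catch fire, 4 burn out
  TF....
  TTF...
  TT.F..
  TTTTF.
  TTTTT.
  TTTTTT
Step 5: 4 trees catch fire, 4 burn out
  F.....
  TF....
  TT....
  TTTF..
  TTTTF.
  TTTTTT
Step 6: 5 trees catch fire, 4 burn out
  ......
  F.....
  TF....
  TTF...
  TTTF..
  TTTTFT

......
F.....
TF....
TTF...
TTTF..
TTTTFT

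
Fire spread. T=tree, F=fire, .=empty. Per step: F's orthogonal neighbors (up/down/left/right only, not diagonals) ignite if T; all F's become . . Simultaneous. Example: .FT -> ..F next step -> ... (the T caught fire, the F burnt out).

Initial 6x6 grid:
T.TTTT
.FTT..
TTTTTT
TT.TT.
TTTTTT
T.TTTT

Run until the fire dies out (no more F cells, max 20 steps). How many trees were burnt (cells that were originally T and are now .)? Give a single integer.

Answer: 27

Derivation:
Step 1: +2 fires, +1 burnt (F count now 2)
Step 2: +5 fires, +2 burnt (F count now 5)
Step 3: +4 fires, +5 burnt (F count now 4)
Step 4: +5 fires, +4 burnt (F count now 5)
Step 5: +6 fires, +5 burnt (F count now 6)
Step 6: +2 fires, +6 burnt (F count now 2)
Step 7: +2 fires, +2 burnt (F count now 2)
Step 8: +1 fires, +2 burnt (F count now 1)
Step 9: +0 fires, +1 burnt (F count now 0)
Fire out after step 9
Initially T: 28, now '.': 35
Total burnt (originally-T cells now '.'): 27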